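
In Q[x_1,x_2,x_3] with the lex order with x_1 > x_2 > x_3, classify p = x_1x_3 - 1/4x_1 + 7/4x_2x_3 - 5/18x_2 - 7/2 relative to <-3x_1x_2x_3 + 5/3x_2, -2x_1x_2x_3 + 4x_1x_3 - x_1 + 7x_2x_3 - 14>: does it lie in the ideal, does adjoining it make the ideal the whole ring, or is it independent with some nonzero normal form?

x_1x_3 - 1/4x_1 + 7/4x_2x_3 - 5/18x_2 - 7/2 lies in I (it reduces to 0).

First compute the reduced Gröbner basis of I by Buchberger's algorithm.
f_1 = -3x_1x_2x_3 + 5/3x_2, LT = x_1x_2x_3.
f_2 = -2x_1x_2x_3 + 4x_1x_3 - x_1 + 7x_2x_3 - 14, LT = x_1x_2x_3.

S(f_1,f_2): lcm = x_1x_2x_3. S = 2x_1x_3 - 1/2x_1 + 7/2x_2x_3 - 5/9x_2 - 7.
  reduce S modulo (f_1, f_2):
  remainder 2x_1x_3 - 1/2x_1 + 7/2x_2x_3 - 5/9x_2 - 7 ≠ 0; add h_3 = 2x_1x_3 - 1/2x_1 + 7/2x_2x_3 - 5/9x_2 - 7 to the basis.

S(f_1,h_3): lcm = x_1x_2x_3. S = 1/4x_1x_2 - 7/4x_2^2x_3 + 5/18x_2^2 + 53/18x_2.
  reduce S modulo (f_1, f_2, h_3):
  remainder 1/4x_1x_2 - 7/4x_2^2x_3 + 5/18x_2^2 + 53/18x_2 ≠ 0; add h_4 = 1/4x_1x_2 - 7/4x_2^2x_3 + 5/18x_2^2 + 53/18x_2 to the basis.

S(f_1,h_4): lcm = x_1x_2x_3. S = 7x_2^2x_3^2 - 10/9x_2^2x_3 - 106/9x_2x_3 - 5/9x_2.
  reduce S modulo (f_1, f_2, h_3, h_4):
  remainder 7x_2^2x_3^2 - 10/9x_2^2x_3 - 106/9x_2x_3 - 5/9x_2 ≠ 0; add h_5 = 7x_2^2x_3^2 - 10/9x_2^2x_3 - 106/9x_2x_3 - 5/9x_2 to the basis.

The other S-polynomials (S(f_2,h_3), S(f_2,h_4), S(h_3,h_4), S(f_1,h_5), S(f_2,h_5), S(h_3,h_5), S(h_4,h_5)) all reduce to 0 modulo the current basis, so we have a Gröbner basis.
Inter-reduce: drop elements whose leading term is divisible by another's, tail-reduce, and make monic.
Reduced Gröbner basis: {x_1x_2 - 7x_2^2x_3 + 10/9x_2^2 + 106/9x_2, x_1x_3 - 1/4x_1 + 7/4x_2x_3 - 5/18x_2 - 7/2, x_2^2x_3^2 - 10/63x_2^2x_3 - 106/63x_2x_3 - 5/63x_2}.
Label its elements g_1 = x_1x_2 - 7x_2^2x_3 + 10/9x_2^2 + 106/9x_2, g_2 = x_1x_3 - 1/4x_1 + 7/4x_2x_3 - 5/18x_2 - 7/2, g_3 = x_2^2x_3^2 - 10/63x_2^2x_3 - 106/63x_2x_3 - 5/63x_2.

Reduce p = x_1x_3 - 1/4x_1 + 7/4x_2x_3 - 5/18x_2 - 7/2 modulo G:
  leading term x_1x_3: subtract (1)·g_2 from x_1x_3 - 1/4x_1 + 7/4x_2x_3 - 5/18x_2 - 7/2 → 0
  normal form = 0.
Since the normal form is 0, p ∈ I.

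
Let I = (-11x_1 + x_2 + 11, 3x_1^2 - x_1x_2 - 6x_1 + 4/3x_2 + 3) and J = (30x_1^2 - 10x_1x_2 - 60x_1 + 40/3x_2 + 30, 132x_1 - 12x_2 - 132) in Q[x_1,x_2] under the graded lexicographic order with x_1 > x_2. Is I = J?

For a fixed monomial order, each ideal has a unique reduced Gröbner basis; comparing bases decides equality.
Buchberger on the first generating set:
f_1 = -11x_1 + x_2 + 11, LT = x_1.
f_2 = 3x_1^2 - x_1x_2 - 6x_1 + 4/3x_2 + 3, LT = x_1^2.

S(f_1,f_2): lcm = x_1^2. S = 8/33x_1x_2 + x_1 - 4/9x_2 - 1.
  reduce S modulo (f_1, f_2):
  remainder 8/363x_2^2 - 1/9x_2 ≠ 0; add g_3 = 8/363x_2^2 - 1/9x_2 to the basis.

The other S-polynomials (S(f_1,g_3), S(f_2,g_3)) all reduce to 0 modulo the current basis, so we have a Gröbner basis.
Inter-reduce: drop elements whose leading term is divisible by another's, tail-reduce, and make monic.
Reduced Gröbner basis: {x_2^2 - 121/24x_2, x_1 - 1/11x_2 - 1}.

Buchberger on the second generating set:
h_1 = 30x_1^2 - 10x_1x_2 - 60x_1 + 40/3x_2 + 30, LT = x_1^2.
h_2 = 132x_1 - 12x_2 - 132, LT = x_1.

S(h_1,h_2): lcm = x_1^2. S = -8/33x_1x_2 - x_1 + 4/9x_2 + 1.
  reduce S modulo (h_1, h_2):
  remainder -8/363x_2^2 + 1/9x_2 ≠ 0; add k_3 = -8/363x_2^2 + 1/9x_2 to the basis.

The other S-polynomials (S(h_1,k_3), S(h_2,k_3)) all reduce to 0 modulo the current basis, so we have a Gröbner basis.
Inter-reduce: drop elements whose leading term is divisible by another's, tail-reduce, and make monic.
Reduced Gröbner basis: {x_2^2 - 121/24x_2, x_1 - 1/11x_2 - 1}.

These coincide, so the ideals are equal.

Yes, the ideals are equal.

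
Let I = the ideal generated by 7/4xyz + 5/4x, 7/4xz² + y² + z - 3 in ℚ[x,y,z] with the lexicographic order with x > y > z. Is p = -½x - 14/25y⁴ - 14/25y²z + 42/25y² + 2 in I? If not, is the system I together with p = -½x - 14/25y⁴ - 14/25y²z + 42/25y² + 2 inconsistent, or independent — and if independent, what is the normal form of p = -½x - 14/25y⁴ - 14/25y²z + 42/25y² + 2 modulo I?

Adjoining -½x - 14/25y⁴ - 14/25y²z + 42/25y² + 2 makes the ideal the whole ring: the system is inconsistent.

First compute the reduced Gröbner basis of I by Buchberger's algorithm.
f_1 = 7/4xyz + 5/4x, LT = xyz.
f_2 = 7/4xz² + y² + z - 3, LT = xz².

S(f_1,f_2): lcm = xyz². S = 5/7xz - 4/7y³ - 4/7yz + 12/7y.
  reduce S modulo (f_1, f_2):
  remainder 5/7xz - 4/7y³ - 4/7yz + 12/7y ≠ 0; add h_3 = 5/7xz - 4/7y³ - 4/7yz + 12/7y to the basis.

S(f_1,h_3): lcm = xyz. S = 5/7x + ⅘y⁴ + ⅘y²z - 12/5y².
  reduce S modulo (f_1, f_2, h_3):
  remainder 5/7x + ⅘y⁴ + ⅘y²z - 12/5y² ≠ 0; add h_4 = 5/7x + ⅘y⁴ + ⅘y²z - 12/5y² to the basis.

S(f_2,h_3): lcm = xz². S = ⅘y³z + 4/7y² + ⅘yz² - 12/5yz + 4/7z - 12/7.
  reduce S modulo (f_1, f_2, h_3, h_4):
  remainder ⅘y³z + 4/7y² + ⅘yz² - 12/5yz + 4/7z - 12/7 ≠ 0; add h_5 = ⅘y³z + 4/7y² + ⅘yz² - 12/5yz + 4/7z - 12/7 to the basis.

The other S-polynomials (S(f_1,h_4), S(f_2,h_4), S(h_3,h_4), S(f_1,h_5), S(f_2,h_5), S(h_3,h_5), S(h_4,h_5)) all reduce to 0 modulo the current basis, so we have a Gröbner basis.
Inter-reduce: drop elements whose leading term is divisible by another's, tail-reduce, and make monic.
Reduced Gröbner basis: {x + 28/25y⁴ + 28/25y²z - 84/25y², y³z + 5/7y² + yz² - 3yz + 5/7z - 15/7}.
Label its elements g_1 = x + 28/25y⁴ + 28/25y²z - 84/25y², g_2 = y³z + 5/7y² + yz² - 3yz + 5/7z - 15/7.

Reduce p = -½x - 14/25y⁴ - 14/25y²z + 42/25y² + 2 modulo G:
  leading term x: subtract (-½)·g_1 from -½x - 14/25y⁴ - 14/25y²z + 42/25y² + 2 → 2
  leading term 1: no divisor's leading term divides it; move 2 to the remainder.
  normal form = 2.
The normal form is nonzero, so p ∉ I. Since p minus its normal form lies in I, I + (p) = I + (r) where r = 2; decide whether this ideal is the whole ring.
Here r = 2 is a nonzero constant, hence a unit: 1 ∈ I + (p), the Gröbner basis of I + (p) is {1}, and the enlarged system has no common solution — adjoining p is inconsistent.

Ideal membership is decidable via reduction modulo a Gröbner basis.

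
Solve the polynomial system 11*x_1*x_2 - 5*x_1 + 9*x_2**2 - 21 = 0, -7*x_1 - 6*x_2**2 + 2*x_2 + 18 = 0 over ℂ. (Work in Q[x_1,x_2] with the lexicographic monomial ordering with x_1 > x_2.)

Compute a lex Gröbner basis by Buchberger's algorithm.
f_1 = 11*x_1*x_2 - 5*x_1 + 9*x_2**2 - 21, LT = x_1*x_2.
f_2 = -7*x_1 - 6*x_2**2 + 2*x_2 + 18, LT = x_1.

S(f_1,f_2): lcm = x_1*x_2. S = -5/11*x_1 - 6/7*x_2**3 + 85/77*x_2**2 + 18/7*x_2 - 21/11.
  reduce S modulo (f_1, f_2):
  remainder -6/7*x_2**3 + 115/77*x_2**2 + 188/77*x_2 - 237/77 ≠ 0; add h_3 = -6/7*x_2**3 + 115/77*x_2**2 + 188/77*x_2 - 237/77 to the basis.

The other S-polynomials (S(f_1,h_3), S(f_2,h_3)) all reduce to 0 modulo the current basis, so we have a Gröbner basis.
Inter-reduce: drop elements whose leading term is divisible by another's, tail-reduce, and make monic.
Reduced Gröbner basis: {x_1 + 6/7*x_2**2 - 2/7*x_2 - 18/7, x_2**3 - 115/66*x_2**2 - 94/33*x_2 + 79/22}.

Since the basis is lex-ordered, x_2**3 - 115/66*x_2**2 - 94/33*x_2 + 79/22 is univariate in x_2. Its roots are {1, 49/132 - sqrt(64969)/132, 49/132 + sqrt(64969)/132}. Back-substituting each root into the other basis elements fixes the other coordinates.
  x_2 = 1: the earlier basis element becomes x_1 - 2 = 0, giving x_1 = 2 — point (2, 1).
  x_2 = 49/132 - sqrt(64969)/132: the earlier basis element becomes x_1 - 9*sqrt(64969)/3388 + 2157/3388 = 0, giving x_1 = -2157/3388 + 9*sqrt(64969)/3388 — point (-2157/3388 + 9*sqrt(64969)/3388, 49/132 - sqrt(64969)/132).
  x_2 = 49/132 + sqrt(64969)/132: the earlier basis element becomes x_1 + 2157/3388 + 9*sqrt(64969)/3388 = 0, giving x_1 = -9*sqrt(64969)/3388 - 2157/3388 — point (-9*sqrt(64969)/3388 - 2157/3388, 49/132 + sqrt(64969)/132).

{(2, 1), (-2157/3388 + 9*sqrt(64969)/3388, 49/132 - sqrt(64969)/132), (-9*sqrt(64969)/3388 - 2157/3388, 49/132 + sqrt(64969)/132)}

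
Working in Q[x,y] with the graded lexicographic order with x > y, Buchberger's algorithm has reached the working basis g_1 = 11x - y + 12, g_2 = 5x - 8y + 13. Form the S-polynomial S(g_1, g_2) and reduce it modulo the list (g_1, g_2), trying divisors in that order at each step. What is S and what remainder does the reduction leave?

lcm(LM(g_1), LM(g_2)) = x.
S = (lcm/LT(g_1))·g_1 − (lcm/LT(g_2))·g_2 = 83/55y - 83/55.
Reduce S modulo (g_1, g_2) in that order:
  leading term y: no divisor's leading term divides it; move 83/55y to the remainder.
  leading term 1: no divisor's leading term divides it; move -83/55 to the remainder.
The remainder 83/55y - 83/55 is nonzero, so it would be added as the next basis element.

S(g_1, g_2) = 83/55y - 83/55; remainder on division = 83/55y - 83/55.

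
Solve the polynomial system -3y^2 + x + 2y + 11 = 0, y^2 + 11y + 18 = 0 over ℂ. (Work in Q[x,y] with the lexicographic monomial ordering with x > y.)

{(250, -9), (5, -2)}

Compute a lex Gröbner basis by Buchberger's algorithm.
f_1 = x - 3y^2 + 2y + 11, LT = x.
f_2 = y^2 + 11y + 18, LT = y^2.

The S-polynomials (S(f_1,f_2)) all reduce to 0 modulo the current basis, so we have a Gröbner basis.
Inter-reduce: drop elements whose leading term is divisible by another's, tail-reduce, and make monic.
Reduced Gröbner basis: {x + 35y + 65, y^2 + 11y + 18}.

The lex basis is triangular: the last element involves only y. Solving y^2 + 11y + 18 = 0 gives y ∈ {-9, -2}; substituting each value into the earlier elements determines the remaining variables.
  y = -9: the earlier basis element becomes x - 250 = 0, giving x = 250 — point (250, -9).
  y = -2: the earlier basis element becomes x - 5 = 0, giving x = 5 — point (5, -2).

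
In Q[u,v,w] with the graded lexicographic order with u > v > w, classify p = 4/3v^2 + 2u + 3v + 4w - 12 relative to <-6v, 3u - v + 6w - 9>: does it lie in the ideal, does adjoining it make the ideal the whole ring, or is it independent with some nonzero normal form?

Adjoining 4/3v^2 + 2u + 3v + 4w - 12 makes the ideal the whole ring: the system is inconsistent.

First compute the reduced Gröbner basis of I by Buchberger's algorithm.
f_1 = -6v, LT = v.
f_2 = 3u - v + 6w - 9, LT = u.

The S-polynomials (S(f_1,f_2)) all reduce to 0 modulo the current basis, so we have a Gröbner basis.
Inter-reduce: drop elements whose leading term is divisible by another's, tail-reduce, and make monic.
Reduced Gröbner basis: {u + 2w - 3, v}.
Label its elements g_1 = u + 2w - 3, g_2 = v.

Reduce p = 4/3v^2 + 2u + 3v + 4w - 12 modulo G:
  leading term v^2: subtract (4/3v)·g_2 from 4/3v^2 + 2u + 3v + 4w - 12 → 2u + 3v + 4w - 12
  leading term u: subtract (2)·g_1 from 2u + 3v + 4w - 12 → 3v - 6
  leading term v: subtract (3)·g_2 from 3v - 6 → -6
  leading term 1: no divisor's leading term divides it; move -6 to the remainder.
  normal form = -6.
The normal form is nonzero, so p ∉ I. Since p minus its normal form lies in I, I + (p) = I + (r) where r = -6; decide whether this ideal is the whole ring.
Here r = -6 is a nonzero constant, hence a unit: 1 ∈ I + (p), the Gröbner basis of I + (p) is {1}, and the enlarged system has no common solution — adjoining p is inconsistent.

Ideal membership is decidable via reduction modulo a Gröbner basis.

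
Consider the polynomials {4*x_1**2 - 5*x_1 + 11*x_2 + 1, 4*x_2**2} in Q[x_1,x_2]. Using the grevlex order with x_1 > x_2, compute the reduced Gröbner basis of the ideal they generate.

G = {x_1**2 - 5/4*x_1 + 11/4*x_2 + 1/4, x_2**2}

f_1 = 4*x_1**2 - 5*x_1 + 11*x_2 + 1, LT = x_1**2.
f_2 = 4*x_2**2, LT = x_2**2.

The S-polynomials (S(f_1,f_2)) all reduce to 0 modulo the current basis, so we have a Gröbner basis.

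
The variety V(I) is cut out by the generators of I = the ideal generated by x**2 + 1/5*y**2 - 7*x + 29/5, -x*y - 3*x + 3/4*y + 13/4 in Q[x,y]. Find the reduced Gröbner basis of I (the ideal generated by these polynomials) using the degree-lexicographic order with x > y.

f_1 = x**2 + 1/5*y**2 - 7*x + 29/5, LT = x**2.
f_2 = -x*y - 3*x + 3/4*y + 13/4, LT = x*y.

S(f_1,f_2): lcm = x**2*y. S = 1/5*y**3 - 3*x**2 - 25/4*x*y + 13/4*x + 29/5*y.
  reduce S modulo (f_1, f_2):
  remainder 1/5*y**3 + 3/5*y**2 + x + 89/80*y - 233/80 ≠ 0; add g_3 = 1/5*y**3 + 3/5*y**2 + x + 89/80*y - 233/80 to the basis.

The other S-polynomials (S(f_1,g_3), S(f_2,g_3)) all reduce to 0 modulo the current basis, so we have a Gröbner basis.

G = {y**3 + 3*y**2 + 5*x + 89/16*y - 233/16, x**2 + 1/5*y**2 - 7*x + 29/5, x*y + 3*x - 3/4*y - 13/4}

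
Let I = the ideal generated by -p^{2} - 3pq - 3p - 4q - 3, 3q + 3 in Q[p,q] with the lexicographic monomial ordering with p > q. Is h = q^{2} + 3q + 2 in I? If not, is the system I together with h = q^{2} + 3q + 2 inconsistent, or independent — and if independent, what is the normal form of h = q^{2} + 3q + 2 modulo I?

First compute the reduced Gröbner basis of I by Buchberger's algorithm.
f_1 = -p^{2} - 3pq - 3p - 4q - 3, LT = p^{2}.
f_2 = 3q + 3, LT = q.

The S-polynomials (S(f_1,f_2)) all reduce to 0 modulo the current basis, so we have a Gröbner basis.
Inter-reduce: drop elements whose leading term is divisible by another's, tail-reduce, and make monic.
Reduced Gröbner basis: {p^{2} - 1, q + 1}.
Label its elements g_1 = p^{2} - 1, g_2 = q + 1.

Reduce h = q^{2} + 3q + 2 modulo G:
  leading term q^{2}: subtract (q)·g_2 from q^{2} + 3q + 2 → 2q + 2
  leading term q: subtract (2)·g_2 from 2q + 2 → 0
  normal form = 0.
Since the normal form is 0, h ∈ I.

q^{2} + 3q + 2 lies in I (it reduces to 0).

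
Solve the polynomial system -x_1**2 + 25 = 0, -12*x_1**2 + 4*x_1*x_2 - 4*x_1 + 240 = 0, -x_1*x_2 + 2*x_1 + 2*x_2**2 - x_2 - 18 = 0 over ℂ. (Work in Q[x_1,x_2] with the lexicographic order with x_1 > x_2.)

Compute a lex Gröbner basis by Buchberger's algorithm.
f_1 = -x_1**2 + 25, LT = x_1**2.
f_2 = -12*x_1**2 + 4*x_1*x_2 - 4*x_1 + 240, LT = x_1**2.
f_3 = -x_1*x_2 + 2*x_1 + 2*x_2**2 - x_2 - 18, LT = x_1*x_2.

S(f_1,f_2): lcm = x_1**2. S = 1/3*x_1*x_2 - 1/3*x_1 - 5.
  reduce S modulo (f_1, f_2, f_3):
  remainder 1/3*x_1 + 2/3*x_2**2 - 1/3*x_2 - 11 ≠ 0; add h_4 = 1/3*x_1 + 2/3*x_2**2 - 1/3*x_2 - 11 to the basis.

S(f_1,f_3): lcm = x_1**2*x_2. S = 2*x_1**2 + 2*x_1*x_2**2 - x_1*x_2 - 18*x_1 - 25*x_2.
  reduce S modulo (f_1, f_2, f_3, h_4):
  remainder 4*x_2**3 + 28*x_2**2 - 76*x_2 - 400 ≠ 0; add h_5 = 4*x_2**3 + 28*x_2**2 - 76*x_2 - 400 to the basis.

S(f_2,f_3): lcm = x_1**2*x_2. S = 2*x_1**2 + 5/3*x_1*x_2**2 - 2/3*x_1*x_2 - 18*x_1 - 20*x_2.
  reduce S modulo (f_1, f_2, f_3, h_4, h_5):
  remainder 17/3*x_2**2 - 2*x_2 - 248/3 ≠ 0; add h_6 = 17/3*x_2**2 - 2*x_2 - 248/3 to the basis.

S(f_1,h_4): lcm = x_1**2. S = -2*x_1*x_2**2 + x_1*x_2 + 33*x_1 - 25.
  reduce S modulo (f_1, f_2, f_3, h_4, h_5, h_6):
  remainder -350/17*x_2 + 1400/17 ≠ 0; add h_7 = -350/17*x_2 + 1400/17 to the basis.

The other S-polynomials (S(f_2,h_4), S(f_3,h_4), S(f_1,h_5), S(f_2,h_5), S(f_3,h_5), S(h_4,h_5), S(f_1,h_6), S(f_2,h_6), S(f_3,h_6), S(h_4,h_6), S(h_5,h_6), S(f_1,h_7), S(f_2,h_7), S(f_3,h_7), S(h_4,h_7), S(h_5,h_7), S(h_6,h_7)) all reduce to 0 modulo the current basis, so we have a Gröbner basis.
Inter-reduce: drop elements whose leading term is divisible by another's, tail-reduce, and make monic.
Reduced Gröbner basis: {x_1 - 5, x_2 - 4}.

The lex basis is triangular: the last element involves only x_2. Solving x_2 - 4 = 0 gives x_2 ∈ {4}; substituting each value into the earlier elements determines the remaining variables.
  x_2 = 4: the earlier basis element becomes x_1 - 5 = 0, giving x_1 = 5 — point (5, 4).

{(5, 4)}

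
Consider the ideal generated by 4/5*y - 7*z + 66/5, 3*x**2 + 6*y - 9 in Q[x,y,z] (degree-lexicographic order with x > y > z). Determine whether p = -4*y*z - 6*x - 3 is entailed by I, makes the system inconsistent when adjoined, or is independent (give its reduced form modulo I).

-4*y*z - 6*x - 3 is independent of I; its normal form modulo I is -35*z**2 - 6*x + 66*z - 3.

First compute the reduced Gröbner basis of I by Buchberger's algorithm.
f_1 = 4/5*y - 7*z + 66/5, LT = y.
f_2 = 3*x**2 + 6*y - 9, LT = x**2.

The S-polynomials (S(f_1,f_2)) all reduce to 0 modulo the current basis, so we have a Gröbner basis.
Inter-reduce: drop elements whose leading term is divisible by another's, tail-reduce, and make monic.
Reduced Gröbner basis: {x**2 + 35/2*z - 36, y - 35/4*z + 33/2}.
Label its elements g_1 = x**2 + 35/2*z - 36, g_2 = y - 35/4*z + 33/2.

Reduce p = -4*y*z - 6*x - 3 modulo G:
  leading term y*z: subtract (-4*z)·g_2 from -4*y*z - 6*x - 3 → -35*z**2 - 6*x + 66*z - 3
  leading term z**2: no divisor's leading term divides it; move -35*z**2 to the remainder.
  leading term x: no divisor's leading term divides it; move -6*x to the remainder.
  leading term z: no divisor's leading term divides it; move 66*z to the remainder.
  leading term 1: no divisor's leading term divides it; move -3 to the remainder.
  normal form = -35*z**2 - 6*x + 66*z - 3.
The normal form is nonzero, so p ∉ I. Since p minus its normal form lies in I, I + (p) = I + (r) where r = -35*z**2 - 6*x + 66*z - 3; decide whether this ideal is the whole ring.
Run Buchberger on G together with r (pairs among the g_i already reduce to 0 since G is a Gröbner basis):
g_1 = x**2 + 35/2*z - 36, LT = x**2.
g_2 = y - 35/4*z + 33/2, LT = y.
r = -35*z**2 - 6*x + 66*z - 3, LT = z**2.

The S-polynomials (S(g_1,g_2), S(g_1,r), S(g_2,r)) all reduce to 0 modulo the current basis, so we have a Gröbner basis.
Inter-reduce: drop elements whose leading term is divisible by another's, tail-reduce, and make monic.
Reduced Gröbner basis: {x**2 + 35/2*z - 36, z**2 + 6/35*x - 66/35*z + 3/35, y - 35/4*z + 33/2}.
The reduced Gröbner basis of I + (p) is {x**2 + 35/2*z - 36, z**2 + 6/35*x - 66/35*z + 3/35, y - 35/4*z + 33/2} ≠ {1}, a proper ideal, so the enlarged system stays consistent: p is independent of I, with normal form -35*z**2 - 6*x + 66*z - 3.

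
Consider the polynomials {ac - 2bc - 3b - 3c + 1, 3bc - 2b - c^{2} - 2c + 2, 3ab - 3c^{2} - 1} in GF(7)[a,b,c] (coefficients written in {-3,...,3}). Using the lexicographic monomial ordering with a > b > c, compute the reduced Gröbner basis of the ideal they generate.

G = {a - c^{3} + c^{2} + c + 3, b - 3c^{3} - 2c^{2} - c + 1, c^{4} - c^{2} + 2}

f_1 = ac - 2bc - 3b - 3c + 1, LT = ac.
f_2 = 3bc - 2b - c^{2} - 2c + 2, LT = bc.
f_3 = 3ab - 3c^{2} - 1, LT = ab.

S(f_1,f_2): lcm = abc. S = 3ab - 2ac^{2} + 3ac - 3a - 2b^{2}c - 3b^{2} - 3bc + b.
  leading term ab: subtract (1)·f_3 from 3ab - 2ac^{2} + 3ac - 3a - 2b^{2}c - 3b^{2} - 3bc + b → -2ac^{2} + 3ac - 3a - 2b^{2}c - 3b^{2} - 3bc + b + 3c^{2} + 1
  leading term ac^{2}: subtract (-2c)·f_1 from -2ac^{2} + 3ac - 3a - 2b^{2}c - 3b^{2} - 3bc + b + 3c^{2} + 1 → 3ac - 3a - 2b^{2}c - 3b^{2} + 3bc^{2} - 2bc + b - 3c^{2} + 2c + 1
  leading term ac: subtract (3)·f_1 from 3ac - 3a - 2b^{2}c - 3b^{2} + 3bc^{2} - 2bc + b - 3c^{2} + 2c + 1 → -3a - 2b^{2}c - 3b^{2} + 3bc^{2} - 3bc + 3b - 3c^{2} - 3c - 2
  leading term a: no divisor's leading term divides it; move -3a to the remainder.
  leading term b^{2}c: subtract (-3b)·f_2 from -2b^{2}c - 3b^{2} + 3bc^{2} - 3bc + 3b - 3c^{2} - 3c - 2 → -2b^{2} - 2bc + 2b - 3c^{2} - 3c - 2
  leading term b^{2}: no divisor's leading term divides it; move -2b^{2} to the remainder.
  leading term bc: subtract (-3)·f_2 from -2bc + 2b - 3c^{2} - 3c - 2 → 3b + c^{2} - 2c - 3
  leading term b: no divisor's leading term divides it; move 3b to the remainder.
  leading term c^{2}: no divisor's leading term divides it; move c^{2} to the remainder.
  leading term c: no divisor's leading term divides it; move -2c to the remainder.
  leading term 1: no divisor's leading term divides it; move -3 to the remainder.
  remainder -3a - 2b^{2} + 3b + c^{2} - 2c - 3 ≠ 0; add g_4 = -3a - 2b^{2} + 3b + c^{2} - 2c - 3 to the basis.

S(f_1,f_3): lcm = abc. S = -2b^{2}c - 3b^{2} - 3bc + b + c^{3} - 2c.
  leading term b^{2}c: subtract (-3b)·f_2 from -2b^{2}c - 3b^{2} - 3bc + b + c^{3} - 2c → -2b^{2} - 3bc^{2} - 2bc + c^{3} - 2c
  leading term b^{2}: no divisor's leading term divides it; move -2b^{2} to the remainder.
  leading term bc^{2}: subtract (-c)·f_2 from -3bc^{2} - 2bc + c^{3} - 2c → 3bc - 2c^{2}
  leading term bc: subtract (1)·f_2 from 3bc - 2c^{2} → 2b - c^{2} + 2c - 2
  leading term b: no divisor's leading term divides it; move 2b to the remainder.
  leading term c^{2}: no divisor's leading term divides it; move -c^{2} to the remainder.
  leading term c: no divisor's leading term divides it; move 2c to the remainder.
  leading term 1: no divisor's leading term divides it; move -2 to the remainder.
  remainder -2b^{2} + 2b - c^{2} + 2c - 2 ≠ 0; add g_5 = -2b^{2} + 2b - c^{2} + 2c - 2 to the basis.

S(f_3,g_4): lcm = ab. S = -3b^{3} + b^{2} - 2bc^{2} - 3bc - b - c^{2} + 2.
  leading term b^{3}: subtract (-2b)·g_5 from -3b^{3} + b^{2} - 2bc^{2} - 3bc - b - c^{2} + 2 → -2b^{2} + 3bc^{2} + bc + 2b - c^{2} + 2
  leading term b^{2}: subtract (1)·g_5 from -2b^{2} + 3bc^{2} + bc + 2b - c^{2} + 2 → 3bc^{2} + bc - 2c - 3
  leading term bc^{2}: subtract (c)·f_2 from 3bc^{2} + bc - 2c - 3 → 3bc + c^{3} + 2c^{2} + 3c - 3
  leading term bc: subtract (1)·f_2 from 3bc + c^{3} + 2c^{2} + 3c - 3 → 2b + c^{3} + 3c^{2} - 2c + 2
  leading term b: no divisor's leading term divides it; move 2b to the remainder.
  leading term c^{3}: no divisor's leading term divides it; move c^{3} to the remainder.
  leading term c^{2}: no divisor's leading term divides it; move 3c^{2} to the remainder.
  leading term c: no divisor's leading term divides it; move -2c to the remainder.
  leading term 1: no divisor's leading term divides it; move 2 to the remainder.
  remainder 2b + c^{3} + 3c^{2} - 2c + 2 ≠ 0; add g_6 = 2b + c^{3} + 3c^{2} - 2c + 2 to the basis.

S(f_2,g_6): lcm = bc. S = -3b + 3c^{4} + 2c^{3} + 3c^{2} + 3c + 3.
  leading term b: subtract (2)·g_6 from -3b + 3c^{4} + 2c^{3} + 3c^{2} + 3c + 3 → 3c^{4} - 3c^{2} - 1
  leading term c^{4}: no divisor's leading term divides it; move 3c^{4} to the remainder.
  leading term c^{2}: no divisor's leading term divides it; move -3c^{2} to the remainder.
  leading term 1: no divisor's leading term divides it; move -1 to the remainder.
  remainder 3c^{4} - 3c^{2} - 1 ≠ 0; add g_7 = 3c^{4} - 3c^{2} - 1 to the basis.

The other S-polynomials (S(f_2,f_3), S(f_1,g_4), S(f_2,g_4), S(f_1,g_5), S(f_2,g_5), S(f_3,g_5), S(g_4,g_5), S(f_1,g_6), S(f_3,g_6), S(g_4,g_6), S(g_5,g_6), S(f_1,g_7), S(f_2,g_7), S(f_3,g_7), S(g_4,g_7), S(g_5,g_7), S(g_6,g_7)) all reduce to 0 modulo the current basis, so we have a Gröbner basis.
Inter-reduce: drop elements whose leading term is divisible by another's, tail-reduce, and make monic.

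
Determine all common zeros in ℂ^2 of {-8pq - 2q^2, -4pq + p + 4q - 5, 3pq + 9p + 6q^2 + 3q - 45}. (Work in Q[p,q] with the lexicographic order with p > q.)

Compute a lex Gröbner basis by Buchberger's algorithm.
f_1 = -8pq - 2q^2, LT = pq.
f_2 = -4pq + p + 4q - 5, LT = pq.
f_3 = 3pq + 9p + 6q^2 + 3q - 45, LT = pq.

S(f_1,f_2): lcm = pq. S = 1/4p + 1/4q^2 + q - 5/4.
  leading term p: no divisor's leading term divides it; move 1/4p to the remainder.
  leading term q^2: no divisor's leading term divides it; move 1/4q^2 to the remainder.
  leading term q: no divisor's leading term divides it; move q to the remainder.
  leading term 1: no divisor's leading term divides it; move -5/4 to the remainder.
  remainder 1/4p + 1/4q^2 + q - 5/4 ≠ 0; add h_4 = 1/4p + 1/4q^2 + q - 5/4 to the basis.

S(f_1,f_3): lcm = pq. S = -3p - 7/4q^2 - q + 15.
  leading term p: subtract (-12)·h_4 from -3p - 7/4q^2 - q + 15 → 5/4q^2 + 11q
  leading term q^2: no divisor's leading term divides it; move 5/4q^2 to the remainder.
  leading term q: no divisor's leading term divides it; move 11q to the remainder.
  remainder 5/4q^2 + 11q ≠ 0; add h_5 = 5/4q^2 + 11q to the basis.

S(f_1,h_4): lcm = pq. S = -q^3 - 15/4q^2 + 5q.
  leading term q^3: subtract (-4/5q)·h_5 from -q^3 - 15/4q^2 + 5q → 101/20q^2 + 5q
  leading term q^2: subtract (101/25)·h_5 from 101/20q^2 + 5q → -986/25q
  leading term q: no divisor's leading term divides it; move -986/25q to the remainder.
  remainder -986/25q ≠ 0; add h_6 = -986/25q to the basis.

The other S-polynomials (S(f_2,f_3), S(f_2,h_4), S(f_3,h_4), S(f_1,h_5), S(f_2,h_5), S(f_3,h_5), S(h_4,h_5), S(f_1,h_6), S(f_2,h_6), S(f_3,h_6), S(h_4,h_6), S(h_5,h_6)) all reduce to 0 modulo the current basis, so we have a Gröbner basis.
Inter-reduce: drop elements whose leading term is divisible by another's, tail-reduce, and make monic.
Reduced Gröbner basis: {p - 5, q}.

Since the basis is lex-ordered, q is univariate in q. Its roots are {0}. Back-substituting each root into the other basis elements fixes the other coordinates.
  q = 0: the earlier basis element becomes p - 5 = 0, giving p = 5 — point (5, 0).
Each listed point satisfies every original equation (direct substitution).

{(5, 0)}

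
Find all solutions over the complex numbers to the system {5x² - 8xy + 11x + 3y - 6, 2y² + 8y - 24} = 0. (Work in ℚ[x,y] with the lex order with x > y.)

Compute a lex Gröbner basis by Buchberger's algorithm.
f_1 = 5x² - 8xy + 11x + 3y - 6, LT = x².
f_2 = 2y² + 8y - 24, LT = y².

The S-polynomials (S(f_1,f_2)) all reduce to 0 modulo the current basis, so we have a Gröbner basis.
Inter-reduce: drop elements whose leading term is divisible by another's, tail-reduce, and make monic.
Reduced Gröbner basis: {x² - 8/5xy + 11/5x + ⅗y - 6/5, y² + 4y - 12}.

A lex Gröbner basis eliminates variables successively. Here y² + 4y - 12 depends only on y, with roots {-6, 2}; lifting each root through the earlier basis elements recovers the full solutions.
  y = -6: the earlier basis element becomes x² + 59/5x - 24/5 = 0, giving x = -59/10 + sqrt(3961)/10, -sqrt(3961)/10 - 59/10 — points (-59/10 + sqrt(3961)/10, -6), (-sqrt(3961)/10 - 59/10, -6).
  y = 2: the earlier basis element becomes x² - x = 0, giving x = 0, 1 — points (0, 2), (1, 2).
This is the nonlinear analogue of row-reducing a linear system.

{(-59/10 + sqrt(3961)/10, -6), (-sqrt(3961)/10 - 59/10, -6), (0, 2), (1, 2)}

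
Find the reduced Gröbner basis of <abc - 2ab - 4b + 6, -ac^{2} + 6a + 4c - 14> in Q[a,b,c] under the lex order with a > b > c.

G = {ab - 11b + 3c + 6, ac^{2} - 6a - 4c + 14, bc - \tfrac{26}{11}b - \tfrac{3}{11}c^{2} + \tfrac{18}{11}}

f_1 = abc - 2ab - 4b + 6, LT = abc.
f_2 = -ac^{2} + 6a + 4c - 14, LT = ac^{2}.

S(f_1,f_2): lcm = abc^{2}. S = -2abc + 6ab - 14b + 6c.
  leading term abc: subtract (-2)·f_1 from -2abc + 6ab - 14b + 6c → 2ab - 22b + 6c + 12
  leading term ab: no divisor's leading term divides it; move 2ab to the remainder.
  leading term b: no divisor's leading term divides it; move -22b to the remainder.
  leading term c: no divisor's leading term divides it; move 6c to the remainder.
  leading term 1: no divisor's leading term divides it; move 12 to the remainder.
  remainder 2ab - 22b + 6c + 12 ≠ 0; add g_3 = 2ab - 22b + 6c + 12 to the basis.

S(f_1,g_3): lcm = abc. S = -2ab + 11bc - 4b - 3c^{2} - 6c + 6.
  leading term ab: subtract (-1)·g_3 from -2ab + 11bc - 4b - 3c^{2} - 6c + 6 → 11bc - 26b - 3c^{2} + 18
  leading term bc: no divisor's leading term divides it; move 11bc to the remainder.
  leading term b: no divisor's leading term divides it; move -26b to the remainder.
  leading term c^{2}: no divisor's leading term divides it; move -3c^{2} to the remainder.
  leading term 1: no divisor's leading term divides it; move 18 to the remainder.
  remainder 11bc - 26b - 3c^{2} + 18 ≠ 0; add g_4 = 11bc - 26b - 3c^{2} + 18 to the basis.

The other S-polynomials (S(f_2,g_3), S(f_1,g_4), S(f_2,g_4), S(g_3,g_4)) all reduce to 0 modulo the current basis, so we have a Gröbner basis.
Inter-reduce: drop elements whose leading term is divisible by another's, tail-reduce, and make monic.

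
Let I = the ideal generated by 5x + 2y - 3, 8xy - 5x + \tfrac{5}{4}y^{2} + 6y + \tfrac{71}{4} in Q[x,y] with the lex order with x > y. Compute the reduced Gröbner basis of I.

G = {x + \tfrac{2}{5}y - \tfrac{3}{5}, y^{2} - \tfrac{256}{39}y - \tfrac{295}{39}}

The reduced Gröbner basis is the canonical form of the ideal for this ordering.

f_1 = 5x + 2y - 3, LT = x.
f_2 = 8xy - 5x + \tfrac{5}{4}y^{2} + 6y + \tfrac{71}{4}, LT = xy.

S(f_1,f_2): lcm = xy. S = \tfrac{5}{8}x + \tfrac{39}{160}y^{2} - \tfrac{27}{20}y - \tfrac{71}{32}.
  reduce S modulo (f_1, f_2):
  remainder \tfrac{39}{160}y^{2} - \tfrac{8}{5}y - \tfrac{59}{32} ≠ 0; add g_3 = \tfrac{39}{160}y^{2} - \tfrac{8}{5}y - \tfrac{59}{32} to the basis.

The other S-polynomials (S(f_1,g_3), S(f_2,g_3)) all reduce to 0 modulo the current basis, so we have a Gröbner basis.
Inter-reduce: drop elements whose leading term is divisible by another's, tail-reduce, and make monic.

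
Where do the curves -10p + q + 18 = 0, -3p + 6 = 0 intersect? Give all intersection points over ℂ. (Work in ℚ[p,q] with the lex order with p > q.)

{(2, 2)}

Compute a lex Gröbner basis by Buchberger's algorithm.
f_1 = -10p + q + 18, LT = p.
f_2 = -3p + 6, LT = p.

S(f_1,f_2): lcm = p. S = -1/10q + ⅕.
  reduce S modulo (f_1, f_2):
  remainder -1/10q + ⅕ ≠ 0; add h_3 = -1/10q + ⅕ to the basis.

The other S-polynomials (S(f_1,h_3), S(f_2,h_3)) all reduce to 0 modulo the current basis, so we have a Gröbner basis.
Inter-reduce: drop elements whose leading term is divisible by another's, tail-reduce, and make monic.
Reduced Gröbner basis: {p - 2, q - 2}.

A lex Gröbner basis eliminates variables successively. Here q - 2 depends only on q, with roots {2}; lifting each root through the earlier basis elements recovers the full solutions.
  q = 2: the earlier basis element becomes p - 2 = 0, giving p = 2 — point (2, 2).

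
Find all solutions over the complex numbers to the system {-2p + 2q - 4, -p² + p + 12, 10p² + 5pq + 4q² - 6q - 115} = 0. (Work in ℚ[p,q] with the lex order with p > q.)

Compute a lex Gröbner basis by Buchberger's algorithm.
f_1 = -2p + 2q - 4, LT = p.
f_2 = -p² + p + 12, LT = p².
f_3 = 10p² + 5pq + 4q² - 6q - 115, LT = p².

S(f_1,f_2): lcm = p². S = -pq + 3p + 12.
  reduce S modulo (f_1, f_2, f_3):
  remainder -q² + 5q + 6 ≠ 0; add h_4 = -q² + 5q + 6 to the basis.

S(f_1,f_3): lcm = p². S = -3/2pq + 2p - ⅖q² + ⅗q + 23/2.
  reduce S modulo (f_1, f_2, f_3, h_4):
  remainder -39/10q - 39/10 ≠ 0; add h_5 = -39/10q - 39/10 to the basis.

The other S-polynomials (S(f_2,f_3), S(f_1,h_4), S(f_2,h_4), S(f_3,h_4), S(f_1,h_5), S(f_2,h_5), S(f_3,h_5), S(h_4,h_5)) all reduce to 0 modulo the current basis, so we have a Gröbner basis.
Inter-reduce: drop elements whose leading term is divisible by another's, tail-reduce, and make monic.
Reduced Gröbner basis: {p + 3, q + 1}.

The lex basis is triangular: the last element involves only q. Solving q + 1 = 0 gives q ∈ {-1}; substituting each value into the earlier elements determines the remaining variables.
  q = -1: the earlier basis element becomes p + 3 = 0, giving p = -3 — point (-3, -1).

{(-3, -1)}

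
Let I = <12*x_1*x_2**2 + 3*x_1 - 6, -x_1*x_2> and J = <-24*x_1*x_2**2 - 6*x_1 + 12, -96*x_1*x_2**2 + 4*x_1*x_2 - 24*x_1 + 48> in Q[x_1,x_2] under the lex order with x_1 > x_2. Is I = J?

Yes, the ideals are equal.

Two ideals are equal iff their reduced Gröbner bases coincide (the reduced basis is unique for a fixed ordering).
Buchberger on the first generating set:
f_1 = 12*x_1*x_2**2 + 3*x_1 - 6, LT = x_1*x_2**2.
f_2 = -x_1*x_2, LT = x_1*x_2.

S(f_1,f_2): lcm = x_1*x_2**2. S = 1/4*x_1 - 1/2.
  leading term x_1: no divisor's leading term divides it; move 1/4*x_1 to the remainder.
  leading term 1: no divisor's leading term divides it; move -1/2 to the remainder.
  remainder 1/4*x_1 - 1/2 ≠ 0; add g_3 = 1/4*x_1 - 1/2 to the basis.

S(f_1,g_3): lcm = x_1*x_2**2. S = 1/4*x_1 + 2*x_2**2 - 1/2.
  leading term x_1: subtract (1)·g_3 from 1/4*x_1 + 2*x_2**2 - 1/2 → 2*x_2**2
  leading term x_2**2: no divisor's leading term divides it; move 2*x_2**2 to the remainder.
  remainder 2*x_2**2 ≠ 0; add g_4 = 2*x_2**2 to the basis.

S(f_2,g_3): lcm = x_1*x_2. S = 2*x_2.
  leading term x_2: no divisor's leading term divides it; move 2*x_2 to the remainder.
  remainder 2*x_2 ≠ 0; add g_5 = 2*x_2 to the basis.

The other S-polynomials (S(f_1,g_4), S(f_2,g_4), S(g_3,g_4), S(f_1,g_5), S(f_2,g_5), S(g_3,g_5), S(g_4,g_5)) all reduce to 0 modulo the current basis, so we have a Gröbner basis.
Inter-reduce: drop elements whose leading term is divisible by another's, tail-reduce, and make monic.
Reduced Gröbner basis: {x_1 - 2, x_2}.

Buchberger on the second generating set:
h_1 = -24*x_1*x_2**2 - 6*x_1 + 12, LT = x_1*x_2**2.
h_2 = -96*x_1*x_2**2 + 4*x_1*x_2 - 24*x_1 + 48, LT = x_1*x_2**2.

S(h_1,h_2): lcm = x_1*x_2**2. S = 1/24*x_1*x_2.
  leading term x_1*x_2: no divisor's leading term divides it; move 1/24*x_1*x_2 to the remainder.
  remainder 1/24*x_1*x_2 ≠ 0; add k_3 = 1/24*x_1*x_2 to the basis.

S(h_1,k_3): lcm = x_1*x_2**2. S = 1/4*x_1 - 1/2.
  leading term x_1: no divisor's leading term divides it; move 1/4*x_1 to the remainder.
  leading term 1: no divisor's leading term divides it; move -1/2 to the remainder.
  remainder 1/4*x_1 - 1/2 ≠ 0; add k_4 = 1/4*x_1 - 1/2 to the basis.

S(h_1,k_4): lcm = x_1*x_2**2. S = 1/4*x_1 + 2*x_2**2 - 1/2.
  leading term x_1: subtract (1)·k_4 from 1/4*x_1 + 2*x_2**2 - 1/2 → 2*x_2**2
  leading term x_2**2: no divisor's leading term divides it; move 2*x_2**2 to the remainder.
  remainder 2*x_2**2 ≠ 0; add k_5 = 2*x_2**2 to the basis.

S(k_3,k_4): lcm = x_1*x_2. S = 2*x_2.
  leading term x_2: no divisor's leading term divides it; move 2*x_2 to the remainder.
  remainder 2*x_2 ≠ 0; add k_6 = 2*x_2 to the basis.

The other S-polynomials (S(h_2,k_3), S(h_2,k_4), S(h_1,k_5), S(h_2,k_5), S(k_3,k_5), S(k_4,k_5), S(h_1,k_6), S(h_2,k_6), S(k_3,k_6), S(k_4,k_6), S(k_5,k_6)) all reduce to 0 modulo the current basis, so we have a Gröbner basis.
Inter-reduce: drop elements whose leading term is divisible by another's, tail-reduce, and make monic.
Reduced Gröbner basis: {x_1 - 2, x_2}.

These coincide, so the ideals are equal.
The same test decides containment: I ⊆ J iff every generator of I reduces to 0 modulo a Gröbner basis of J.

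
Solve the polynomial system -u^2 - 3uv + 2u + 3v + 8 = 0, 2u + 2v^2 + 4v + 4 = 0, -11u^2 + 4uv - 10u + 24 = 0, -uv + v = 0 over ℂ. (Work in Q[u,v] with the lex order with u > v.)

Compute a lex Gröbner basis by Buchberger's algorithm.
f_1 = -u^2 - 3uv + 2u + 3v + 8, LT = u^2.
f_2 = 2u + 2v^2 + 4v + 4, LT = u.
f_3 = -11u^2 + 4uv - 10u + 24, LT = u^2.
f_4 = -uv + v, LT = uv.

S(f_1,f_2): lcm = u^2. S = -uv^2 + uv - 4u - 3v - 8.
  leading term uv^2: subtract (-1/2v^2)·f_2 from -uv^2 + uv - 4u - 3v - 8 → uv - 4u + v^4 + 2v^3 + 2v^2 - 3v - 8
  leading term uv: subtract (1/2v)·f_2 from uv - 4u + v^4 + 2v^3 + 2v^2 - 3v - 8 → -4u + v^4 + v^3 - 5v - 8
  leading term u: subtract (-2)·f_2 from -4u + v^4 + v^3 - 5v - 8 → v^4 + v^3 + 4v^2 + 3v
  leading term v^4: no divisor's leading term divides it; move v^4 to the remainder.
  leading term v^3: no divisor's leading term divides it; move v^3 to the remainder.
  leading term v^2: no divisor's leading term divides it; move 4v^2 to the remainder.
  leading term v: no divisor's leading term divides it; move 3v to the remainder.
  remainder v^4 + v^3 + 4v^2 + 3v ≠ 0; add h_5 = v^4 + v^3 + 4v^2 + 3v to the basis.

S(f_1,f_3): lcm = u^2. S = 37/11uv - 32/11u - 3v - 64/11.
  leading term uv: subtract (37/22v)·f_2 from 37/11uv - 32/11u - 3v - 64/11 → -32/11u - 37/11v^3 - 74/11v^2 - 107/11v - 64/11
  leading term u: subtract (-16/11)·f_2 from -32/11u - 37/11v^3 - 74/11v^2 - 107/11v - 64/11 → -37/11v^3 - 42/11v^2 - 43/11v
  leading term v^3: no divisor's leading term divides it; move -37/11v^3 to the remainder.
  leading term v^2: no divisor's leading term divides it; move -42/11v^2 to the remainder.
  leading term v: no divisor's leading term divides it; move -43/11v to the remainder.
  remainder -37/11v^3 - 42/11v^2 - 43/11v ≠ 0; add h_6 = -37/11v^3 - 42/11v^2 - 43/11v to the basis.

S(f_1,f_4): lcm = u^2v. S = 3uv^2 - uv - 3v^2 - 8v.
  leading term uv^2: subtract (3/2v^2)·f_2 from 3uv^2 - uv - 3v^2 - 8v → -uv - 3v^4 - 6v^3 - 9v^2 - 8v
  leading term uv: subtract (-1/2v)·f_2 from -uv - 3v^4 - 6v^3 - 9v^2 - 8v → -3v^4 - 5v^3 - 7v^2 - 6v
  leading term v^4: subtract (-3)·h_5 from -3v^4 - 5v^3 - 7v^2 - 6v → -2v^3 + 5v^2 + 3v
  leading term v^3: subtract (22/37)·h_6 from -2v^3 + 5v^2 + 3v → 269/37v^2 + 197/37v
  leading term v^2: no divisor's leading term divides it; move 269/37v^2 to the remainder.
  leading term v: no divisor's leading term divides it; move 197/37v to the remainder.
  remainder 269/37v^2 + 197/37v ≠ 0; add h_7 = 269/37v^2 + 197/37v to the basis.

S(f_2,f_4): lcm = uv. S = v^3 + 2v^2 + 3v.
  leading term v^3: subtract (-11/37)·h_6 from v^3 + 2v^2 + 3v → 32/37v^2 + 68/37v
  leading term v^2: subtract (32/269)·h_7 from 32/37v^2 + 68/37v → 324/269v
  leading term v: no divisor's leading term divides it; move 324/269v to the remainder.
  remainder 324/269v ≠ 0; add h_8 = 324/269v to the basis.

The other S-polynomials (S(f_2,f_3), S(f_3,f_4), S(f_1,h_5), S(f_2,h_5), S(f_3,h_5), S(f_4,h_5), S(f_1,h_6), S(f_2,h_6), S(f_3,h_6), S(f_4,h_6), S(h_5,h_6), S(f_1,h_7), S(f_2,h_7), S(f_3,h_7), S(f_4,h_7), S(h_5,h_7), S(h_6,h_7), S(f_1,h_8), S(f_2,h_8), S(f_3,h_8), S(f_4,h_8), S(h_5,h_8), S(h_6,h_8), S(h_7,h_8)) all reduce to 0 modulo the current basis, so we have a Gröbner basis.
Inter-reduce: drop elements whose leading term is divisible by another's, tail-reduce, and make monic.
Reduced Gröbner basis: {u + 2, v}.

Since the basis is lex-ordered, v is univariate in v. Its roots are {0}. Back-substituting each root into the other basis elements fixes the other coordinates.
  v = 0: the earlier basis element becomes u + 2 = 0, giving u = -2 — point (-2, 0).
Substituting each solution back into the original system confirms all equations vanish.

{(-2, 0)}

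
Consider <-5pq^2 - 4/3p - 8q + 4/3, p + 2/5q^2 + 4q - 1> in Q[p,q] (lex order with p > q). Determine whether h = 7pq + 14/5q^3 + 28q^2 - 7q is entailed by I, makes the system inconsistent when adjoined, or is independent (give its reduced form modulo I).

First compute the reduced Gröbner basis of I by Buchberger's algorithm.
f_1 = -5pq^2 - 4/3p - 8q + 4/3, LT = pq^2.
f_2 = p + 2/5q^2 + 4q - 1, LT = p.

S(f_1,f_2): lcm = pq^2. S = 4/15p - 2/5q^4 - 4q^3 + q^2 + 8/5q - 4/15.
  leading term p: subtract (4/15)·f_2 from 4/15p - 2/5q^4 - 4q^3 + q^2 + 8/5q - 4/15 → -2/5q^4 - 4q^3 + 67/75q^2 + 8/15q
  leading term q^4: no divisor's leading term divides it; move -2/5q^4 to the remainder.
  leading term q^3: no divisor's leading term divides it; move -4q^3 to the remainder.
  leading term q^2: no divisor's leading term divides it; move 67/75q^2 to the remainder.
  leading term q: no divisor's leading term divides it; move 8/15q to the remainder.
  remainder -2/5q^4 - 4q^3 + 67/75q^2 + 8/15q ≠ 0; add k_3 = -2/5q^4 - 4q^3 + 67/75q^2 + 8/15q to the basis.

S(f_1,k_3): lcm = pq^4. S = -10pq^3 + 5/2pq^2 + 4/3pq + 8/5q^3 - 4/15q^2.
  leading term pq^3: subtract (2q)·f_1 from -10pq^3 + 5/2pq^2 + 4/3pq + 8/5q^3 - 4/15q^2 → 5/2pq^2 + 4pq + 8/5q^3 + 236/15q^2 - 8/3q
  leading term pq^2: subtract (-1/2)·f_1 from 5/2pq^2 + 4pq + 8/5q^3 + 236/15q^2 - 8/3q → 4pq - 2/3p + 8/5q^3 + 236/15q^2 - 20/3q + 2/3
  leading term pq: subtract (4q)·f_2 from 4pq - 2/3p + 8/5q^3 + 236/15q^2 - 20/3q + 2/3 → -2/3p - 4/15q^2 - 8/3q + 2/3
  leading term p: subtract (-2/3)·f_2 from -2/3p - 4/15q^2 - 8/3q + 2/3 → 0
  remainder 0.

S(f_2,k_3): leading monomials are coprime, so the S-polynomial reduces to 0 (Buchberger's first criterion).
Every S-polynomial of the final basis reduces to 0, so we have a Gröbner basis.
Inter-reduce: drop elements whose leading term is divisible by another's, tail-reduce, and make monic.
Reduced Gröbner basis: {p + 2/5q^2 + 4q - 1, q^4 + 10q^3 - 67/30q^2 - 4/3q}.
Label its elements g_1 = p + 2/5q^2 + 4q - 1, g_2 = q^4 + 10q^3 - 67/30q^2 - 4/3q.

Reduce h = 7pq + 14/5q^3 + 28q^2 - 7q modulo G:
  leading term pq: subtract (7q)·g_1 from 7pq + 14/5q^3 + 28q^2 - 7q → 0
  normal form = 0.
Since the normal form is 0, h ∈ I.

7pq + 14/5q^3 + 28q^2 - 7q lies in I (it reduces to 0).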